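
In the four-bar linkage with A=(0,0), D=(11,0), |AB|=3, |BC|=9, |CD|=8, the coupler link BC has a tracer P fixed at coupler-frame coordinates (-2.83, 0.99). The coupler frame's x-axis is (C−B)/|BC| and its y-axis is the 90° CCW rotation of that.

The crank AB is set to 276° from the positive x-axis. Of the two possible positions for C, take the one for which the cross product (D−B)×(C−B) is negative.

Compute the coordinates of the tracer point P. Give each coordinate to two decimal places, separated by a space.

-1.65 -0.72

A=(0,0), D=(11.00,0)
B = A + 3.00·(cos276°, sin276°) = (0.3136, -2.9836)
|BD| = 11.0951
circle(B,9.00) ∩ circle(D,8.00): a=6.3137, h=6.4139
  candidates: C₊=(4.6699,4.8919) cross=71.163; C₋=(8.1194,-7.4634) cross=-71.163
  mode - wants cross < 0 → take C=(8.1194,-7.4634) (cross=-71.163)
ex = (C−B)/|BC| = (0.8673,-0.4978); ey = (0.4978,0.8673)
P = B + -2.83·ex + 0.99·ey = (-1.6481,-0.7163)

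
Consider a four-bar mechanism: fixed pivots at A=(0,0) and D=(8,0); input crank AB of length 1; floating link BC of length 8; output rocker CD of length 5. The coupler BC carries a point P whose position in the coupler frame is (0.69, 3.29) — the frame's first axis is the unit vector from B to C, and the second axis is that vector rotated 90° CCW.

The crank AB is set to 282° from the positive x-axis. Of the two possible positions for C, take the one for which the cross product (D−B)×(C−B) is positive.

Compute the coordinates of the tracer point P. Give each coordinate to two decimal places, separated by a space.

A=(0,0), D=(8.00,0)
B = A + 1.00·(cos282°, sin282°) = (0.2079, -0.9781)
|BD| = 7.8532
circle(B,8.00) ∩ circle(D,5.00): a=6.4097, h=4.7871
  candidates: C₊=(5.9714,4.5700) cross=37.594; C₋=(7.1639,-4.9296) cross=-37.594
  mode + wants cross > 0 → take C=(5.9714,4.5700) (cross=37.594)
ex = (C−B)/|BC| = (0.7204,0.6935); ey = (-0.6935,0.7204)
P = B + 0.69·ex + 3.29·ey = (-1.5767,1.8706)

-1.58 1.87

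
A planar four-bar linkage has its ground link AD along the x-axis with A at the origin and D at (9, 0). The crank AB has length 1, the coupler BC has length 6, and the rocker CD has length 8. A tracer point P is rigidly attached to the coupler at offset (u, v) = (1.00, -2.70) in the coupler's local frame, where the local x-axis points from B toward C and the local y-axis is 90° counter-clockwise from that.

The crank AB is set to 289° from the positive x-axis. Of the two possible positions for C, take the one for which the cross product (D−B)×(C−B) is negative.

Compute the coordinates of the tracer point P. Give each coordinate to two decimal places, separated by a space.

A=(0,0), D=(9.00,0)
B = A + 1.00·(cos289°, sin289°) = (0.3256, -0.9455)
|BD| = 8.7258
circle(B,6.00) ∩ circle(D,8.00): a=2.7585, h=5.3283
  candidates: C₊=(2.4904,4.6503) cross=46.494; C₋=(3.6452,-5.9435) cross=-46.494
  mode - wants cross < 0 → take C=(3.6452,-5.9435) (cross=-46.494)
ex = (C−B)/|BC| = (0.5533,-0.8330); ey = (0.8330,0.5533)
P = B + 1.00·ex + -2.70·ey = (-1.3703,-3.2723)

-1.37 -3.27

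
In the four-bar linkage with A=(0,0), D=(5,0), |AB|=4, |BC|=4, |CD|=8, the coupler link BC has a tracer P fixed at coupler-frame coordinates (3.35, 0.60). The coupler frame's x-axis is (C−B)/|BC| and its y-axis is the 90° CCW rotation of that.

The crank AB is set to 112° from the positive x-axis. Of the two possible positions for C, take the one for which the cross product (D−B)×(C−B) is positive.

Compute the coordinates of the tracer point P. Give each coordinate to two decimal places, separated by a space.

A=(0,0), D=(5.00,0)
B = A + 4.00·(cos112°, sin112°) = (-1.4984, 3.7087)
|BD| = 7.4823
circle(B,4.00) ∩ circle(D,8.00): a=0.5335, h=3.9643
  candidates: C₊=(0.9299,6.8873) cross=29.662; C₋=(-3.0000,0.0013) cross=-29.662
  mode + wants cross > 0 → take C=(0.9299,6.8873) (cross=29.662)
ex = (C−B)/|BC| = (0.6071,0.7946); ey = (-0.7946,0.6071)
P = B + 3.35·ex + 0.60·ey = (0.0585,6.7350)

0.06 6.74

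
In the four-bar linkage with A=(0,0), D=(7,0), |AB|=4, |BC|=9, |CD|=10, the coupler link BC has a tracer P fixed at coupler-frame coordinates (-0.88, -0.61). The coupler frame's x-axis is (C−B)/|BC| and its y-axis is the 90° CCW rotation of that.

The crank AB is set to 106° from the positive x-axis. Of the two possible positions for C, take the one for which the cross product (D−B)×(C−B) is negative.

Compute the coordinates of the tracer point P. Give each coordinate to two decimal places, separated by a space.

A=(0,0), D=(7.00,0)
B = A + 4.00·(cos106°, sin106°) = (-1.1025, 3.8450)
|BD| = 8.9686
circle(B,9.00) ∩ circle(D,10.00): a=3.4250, h=8.3228
  candidates: C₊=(5.5599,9.8958) cross=74.644; C₋=(-1.5764,-5.1425) cross=-74.644
  mode - wants cross < 0 → take C=(-1.5764,-5.1425) (cross=-74.644)
ex = (C−B)/|BC| = (-0.0527,-0.9986); ey = (0.9986,-0.0527)
P = B + -0.88·ex + -0.61·ey = (-1.6654,4.7559)

-1.67 4.76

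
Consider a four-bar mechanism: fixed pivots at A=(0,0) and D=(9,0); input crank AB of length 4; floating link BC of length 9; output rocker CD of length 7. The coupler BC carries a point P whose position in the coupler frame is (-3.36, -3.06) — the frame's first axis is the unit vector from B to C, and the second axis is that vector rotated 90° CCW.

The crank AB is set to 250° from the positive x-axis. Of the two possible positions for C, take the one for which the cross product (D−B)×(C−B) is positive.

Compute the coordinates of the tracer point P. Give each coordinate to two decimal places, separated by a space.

A=(0,0), D=(9.00,0)
B = A + 4.00·(cos250°, sin250°) = (-1.3681, -3.7588)
|BD| = 11.0284
circle(B,9.00) ∩ circle(D,7.00): a=6.9650, h=5.6999
  candidates: C₊=(3.2372,3.9737) cross=62.861; C₋=(7.1226,-6.7435) cross=-62.861
  mode + wants cross > 0 → take C=(3.2372,3.9737) (cross=62.861)
ex = (C−B)/|BC| = (0.5117,0.8592); ey = (-0.8592,0.5117)
P = B + -3.36·ex + -3.06·ey = (-0.4583,-8.2114)

-0.46 -8.21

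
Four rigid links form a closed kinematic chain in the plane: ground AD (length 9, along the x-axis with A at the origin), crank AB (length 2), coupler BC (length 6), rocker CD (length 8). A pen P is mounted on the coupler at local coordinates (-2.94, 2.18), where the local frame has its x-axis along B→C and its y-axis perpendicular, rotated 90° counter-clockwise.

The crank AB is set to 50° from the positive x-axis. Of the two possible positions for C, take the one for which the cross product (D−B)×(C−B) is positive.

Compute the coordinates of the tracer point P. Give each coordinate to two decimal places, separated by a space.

-2.13 0.21

A=(0,0), D=(9.00,0)
B = A + 2.00·(cos50°, sin50°) = (1.2856, 1.5321)
|BD| = 7.8651
circle(B,6.00) ∩ circle(D,8.00): a=2.1525, h=5.6006
  candidates: C₊=(4.4878,6.6061) cross=44.049; C₋=(2.3059,-4.3805) cross=-44.049
  mode + wants cross > 0 → take C=(4.4878,6.6061) (cross=44.049)
ex = (C−B)/|BC| = (0.5337,0.8457); ey = (-0.8457,0.5337)
P = B + -2.94·ex + 2.18·ey = (-2.1271,0.2093)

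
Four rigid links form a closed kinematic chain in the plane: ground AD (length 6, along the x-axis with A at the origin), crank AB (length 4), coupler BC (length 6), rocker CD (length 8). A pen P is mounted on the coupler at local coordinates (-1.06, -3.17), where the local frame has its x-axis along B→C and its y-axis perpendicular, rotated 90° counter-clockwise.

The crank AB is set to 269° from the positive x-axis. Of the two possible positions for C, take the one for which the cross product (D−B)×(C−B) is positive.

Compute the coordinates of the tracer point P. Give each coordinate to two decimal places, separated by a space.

3.27 -4.10

A=(0,0), D=(6.00,0)
B = A + 4.00·(cos269°, sin269°) = (-0.0698, -3.9994)
|BD| = 7.2690
circle(B,6.00) ∩ circle(D,8.00): a=1.7085, h=5.7516
  candidates: C₊=(-1.8077,1.7434) cross=41.808; C₋=(4.5214,-7.8622) cross=-41.808
  mode + wants cross > 0 → take C=(-1.8077,1.7434) (cross=41.808)
ex = (C−B)/|BC| = (-0.2897,0.9571); ey = (-0.9571,-0.2897)
P = B + -1.06·ex + -3.17·ey = (3.2713,-4.0958)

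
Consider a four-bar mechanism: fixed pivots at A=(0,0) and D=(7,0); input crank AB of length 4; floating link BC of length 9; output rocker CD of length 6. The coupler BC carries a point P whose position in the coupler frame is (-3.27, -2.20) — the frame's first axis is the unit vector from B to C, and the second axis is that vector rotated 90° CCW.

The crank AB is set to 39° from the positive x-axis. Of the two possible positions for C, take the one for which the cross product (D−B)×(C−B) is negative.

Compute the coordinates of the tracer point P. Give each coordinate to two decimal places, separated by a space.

A=(0,0), D=(7.00,0)
B = A + 4.00·(cos39°, sin39°) = (3.1086, 2.5173)
|BD| = 4.6346
circle(B,9.00) ∩ circle(D,6.00): a=7.1721, h=5.4370
  candidates: C₊=(12.0836,3.1870) cross=25.199; C₋=(6.1774,-5.9433) cross=-25.199
  mode - wants cross < 0 → take C=(6.1774,-5.9433) (cross=-25.199)
ex = (C−B)/|BC| = (0.3410,-0.9401); ey = (0.9401,0.3410)
P = B + -3.27·ex + -2.20·ey = (-0.0746,4.8411)

-0.07 4.84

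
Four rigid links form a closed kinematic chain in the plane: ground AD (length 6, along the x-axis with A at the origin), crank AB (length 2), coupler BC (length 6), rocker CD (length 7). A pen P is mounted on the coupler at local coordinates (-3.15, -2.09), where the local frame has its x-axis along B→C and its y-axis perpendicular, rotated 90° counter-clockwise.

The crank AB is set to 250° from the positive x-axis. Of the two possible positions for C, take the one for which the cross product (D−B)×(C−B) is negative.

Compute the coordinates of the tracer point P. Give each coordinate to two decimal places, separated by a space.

-4.32 -0.85

A=(0,0), D=(6.00,0)
B = A + 2.00·(cos250°, sin250°) = (-0.6840, -1.8794)
|BD| = 6.9432
circle(B,6.00) ∩ circle(D,7.00): a=2.5355, h=5.4380
  candidates: C₊=(0.2848,4.0419) cross=37.757; C₋=(3.2287,-6.4281) cross=-37.757
  mode - wants cross < 0 → take C=(3.2287,-6.4281) (cross=-37.757)
ex = (C−B)/|BC| = (0.6521,-0.7581); ey = (0.7581,0.6521)
P = B + -3.15·ex + -2.09·ey = (-4.3227,-0.8543)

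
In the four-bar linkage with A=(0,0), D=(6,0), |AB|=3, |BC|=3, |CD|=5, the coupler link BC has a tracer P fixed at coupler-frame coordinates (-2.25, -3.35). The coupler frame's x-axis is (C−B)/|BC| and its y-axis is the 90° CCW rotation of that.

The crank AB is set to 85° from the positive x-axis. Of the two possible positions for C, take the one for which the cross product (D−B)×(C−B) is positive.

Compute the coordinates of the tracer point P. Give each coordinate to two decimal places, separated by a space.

-0.66 -0.94

A=(0,0), D=(6.00,0)
B = A + 3.00·(cos85°, sin85°) = (0.2615, 2.9886)
|BD| = 6.4701
circle(B,3.00) ∩ circle(D,5.00): a=1.9986, h=2.2373
  candidates: C₊=(3.0675,4.0498) cross=14.476; C₋=(1.0007,0.0811) cross=-14.476
  mode + wants cross > 0 → take C=(3.0675,4.0498) (cross=14.476)
ex = (C−B)/|BC| = (0.9353,0.3537); ey = (-0.3537,0.9353)
P = B + -2.25·ex + -3.35·ey = (-0.6581,-0.9407)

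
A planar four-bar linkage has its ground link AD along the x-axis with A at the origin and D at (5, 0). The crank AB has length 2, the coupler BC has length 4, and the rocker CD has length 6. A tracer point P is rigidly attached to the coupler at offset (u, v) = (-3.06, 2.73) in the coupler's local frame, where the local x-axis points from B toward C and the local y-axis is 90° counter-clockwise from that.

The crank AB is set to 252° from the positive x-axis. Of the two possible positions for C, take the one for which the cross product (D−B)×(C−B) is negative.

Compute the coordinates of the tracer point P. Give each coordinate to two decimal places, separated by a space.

-0.31 2.19

A=(0,0), D=(5.00,0)
B = A + 2.00·(cos252°, sin252°) = (-0.6180, -1.9021)
|BD| = 5.9313
circle(B,4.00) ∩ circle(D,6.00): a=1.2797, h=3.7898
  candidates: C₊=(-0.6213,2.0979) cross=22.478; C₋=(1.8094,-5.0813) cross=-22.478
  mode - wants cross < 0 → take C=(1.8094,-5.0813) (cross=-22.478)
ex = (C−B)/|BC| = (0.6069,-0.7948); ey = (0.7948,0.6069)
P = B + -3.06·ex + 2.73·ey = (-0.3052,2.1867)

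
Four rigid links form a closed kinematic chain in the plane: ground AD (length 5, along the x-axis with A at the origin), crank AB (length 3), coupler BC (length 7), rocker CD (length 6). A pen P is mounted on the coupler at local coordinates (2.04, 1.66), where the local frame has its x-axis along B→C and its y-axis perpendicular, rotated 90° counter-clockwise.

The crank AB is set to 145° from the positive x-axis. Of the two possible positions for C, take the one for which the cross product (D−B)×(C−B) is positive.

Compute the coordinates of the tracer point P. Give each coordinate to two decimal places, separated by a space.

-1.74 4.25

A=(0,0), D=(5.00,0)
B = A + 3.00·(cos145°, sin145°) = (-2.4575, 1.7207)
|BD| = 7.6534
circle(B,7.00) ∩ circle(D,6.00): a=4.6760, h=5.2091
  candidates: C₊=(3.2700,5.7452) cross=39.868; C₋=(0.9276,-4.4063) cross=-39.868
  mode + wants cross > 0 → take C=(3.2700,5.7452) (cross=39.868)
ex = (C−B)/|BC| = (0.8182,0.5749); ey = (-0.5749,0.8182)
P = B + 2.04·ex + 1.66·ey = (-1.7427,4.2518)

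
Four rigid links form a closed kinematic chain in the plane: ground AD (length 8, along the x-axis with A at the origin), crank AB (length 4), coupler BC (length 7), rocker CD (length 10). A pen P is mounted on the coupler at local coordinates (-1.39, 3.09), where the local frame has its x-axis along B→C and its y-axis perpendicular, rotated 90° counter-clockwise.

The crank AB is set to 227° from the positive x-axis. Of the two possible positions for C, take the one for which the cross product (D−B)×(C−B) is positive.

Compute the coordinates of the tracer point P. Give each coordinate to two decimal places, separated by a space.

A=(0,0), D=(8.00,0)
B = A + 4.00·(cos227°, sin227°) = (-2.7280, -2.9254)
|BD| = 11.1197
circle(B,7.00) ∩ circle(D,10.00): a=3.2666, h=6.1911
  candidates: C₊=(-1.2052,3.9069) cross=68.843; C₋=(2.0523,-8.0390) cross=-68.843
  mode + wants cross > 0 → take C=(-1.2052,3.9069) (cross=68.843)
ex = (C−B)/|BC| = (0.2175,0.9761); ey = (-0.9761,0.2175)
P = B + -1.39·ex + 3.09·ey = (-6.0464,-3.6099)

-6.05 -3.61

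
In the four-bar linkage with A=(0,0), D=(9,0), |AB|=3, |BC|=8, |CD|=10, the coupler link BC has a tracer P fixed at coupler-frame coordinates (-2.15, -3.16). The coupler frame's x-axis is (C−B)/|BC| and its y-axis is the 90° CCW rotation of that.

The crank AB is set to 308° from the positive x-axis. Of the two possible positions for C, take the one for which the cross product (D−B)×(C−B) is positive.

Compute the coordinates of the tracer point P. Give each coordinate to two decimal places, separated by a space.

A=(0,0), D=(9.00,0)
B = A + 3.00·(cos308°, sin308°) = (1.8470, -2.3640)
|BD| = 7.5335
circle(B,8.00) ∩ circle(D,10.00): a=1.3775, h=7.8805
  candidates: C₊=(0.6820,5.5507) cross=59.368; C₋=(5.6278,-9.4143) cross=-59.368
  mode + wants cross > 0 → take C=(0.6820,5.5507) (cross=59.368)
ex = (C−B)/|BC| = (-0.1456,0.9893); ey = (-0.9893,-0.1456)
P = B + -2.15·ex + -3.16·ey = (5.2864,-4.0309)

5.29 -4.03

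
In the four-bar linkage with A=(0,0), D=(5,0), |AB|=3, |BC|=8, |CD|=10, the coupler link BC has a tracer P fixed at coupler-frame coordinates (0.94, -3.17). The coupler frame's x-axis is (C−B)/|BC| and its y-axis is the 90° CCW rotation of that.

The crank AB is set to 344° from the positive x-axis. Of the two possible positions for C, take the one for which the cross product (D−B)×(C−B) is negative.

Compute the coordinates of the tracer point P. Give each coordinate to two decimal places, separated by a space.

A=(0,0), D=(5.00,0)
B = A + 3.00·(cos344°, sin344°) = (2.8838, -0.8269)
|BD| = 2.2720
circle(B,8.00) ∩ circle(D,10.00): a=-6.7864, h=4.2361
  candidates: C₊=(-4.9789,0.6488) cross=9.625; C₋=(-1.8954,-7.2425) cross=-9.625
  mode - wants cross < 0 → take C=(-1.8954,-7.2425) (cross=-9.625)
ex = (C−B)/|BC| = (-0.5974,-0.8019); ey = (0.8019,-0.5974)
P = B + 0.94·ex + -3.17·ey = (-0.2199,0.3130)

-0.22 0.31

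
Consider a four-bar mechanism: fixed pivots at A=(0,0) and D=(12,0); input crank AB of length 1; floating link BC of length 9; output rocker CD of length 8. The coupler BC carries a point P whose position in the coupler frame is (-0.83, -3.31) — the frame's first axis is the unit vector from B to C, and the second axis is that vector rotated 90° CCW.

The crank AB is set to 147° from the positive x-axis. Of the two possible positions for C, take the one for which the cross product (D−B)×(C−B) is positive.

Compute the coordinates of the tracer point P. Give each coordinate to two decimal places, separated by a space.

0.41 -2.63

A=(0,0), D=(12.00,0)
B = A + 1.00·(cos147°, sin147°) = (-0.8387, 0.5446)
|BD| = 12.8502
circle(B,9.00) ∩ circle(D,8.00): a=7.0866, h=5.5480
  candidates: C₊=(6.4767,5.7873) cross=71.293; C₋=(6.0064,-5.2987) cross=-71.293
  mode + wants cross > 0 → take C=(6.4767,5.7873) (cross=71.293)
ex = (C−B)/|BC| = (0.8128,0.5825); ey = (-0.5825,0.8128)
P = B + -0.83·ex + -3.31·ey = (0.4148,-2.6293)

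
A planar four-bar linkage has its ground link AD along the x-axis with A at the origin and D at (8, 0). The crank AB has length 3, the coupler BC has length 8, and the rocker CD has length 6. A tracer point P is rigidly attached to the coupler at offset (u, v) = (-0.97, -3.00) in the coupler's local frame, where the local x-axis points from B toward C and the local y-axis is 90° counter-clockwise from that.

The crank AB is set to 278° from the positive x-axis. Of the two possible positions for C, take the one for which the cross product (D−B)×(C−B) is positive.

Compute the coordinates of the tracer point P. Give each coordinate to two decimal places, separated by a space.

A=(0,0), D=(8.00,0)
B = A + 3.00·(cos278°, sin278°) = (0.4175, -2.9708)
|BD| = 8.1437
circle(B,8.00) ∩ circle(D,6.00): a=5.7910, h=5.5195
  candidates: C₊=(3.7959,4.2808) cross=44.949; C₋=(7.8229,-5.9974) cross=-44.949
  mode + wants cross > 0 → take C=(3.7959,4.2808) (cross=44.949)
ex = (C−B)/|BC| = (0.4223,0.9065); ey = (-0.9065,0.4223)
P = B + -0.97·ex + -3.00·ey = (2.7273,-5.1170)

2.73 -5.12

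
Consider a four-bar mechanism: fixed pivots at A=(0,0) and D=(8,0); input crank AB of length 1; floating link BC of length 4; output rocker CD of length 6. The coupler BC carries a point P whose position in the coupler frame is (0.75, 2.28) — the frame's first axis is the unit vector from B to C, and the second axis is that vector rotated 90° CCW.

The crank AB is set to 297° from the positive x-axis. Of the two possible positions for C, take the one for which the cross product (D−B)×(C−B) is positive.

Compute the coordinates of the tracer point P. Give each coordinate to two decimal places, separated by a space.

-1.09 0.94

A=(0,0), D=(8.00,0)
B = A + 1.00·(cos297°, sin297°) = (0.4540, -0.8910)
|BD| = 7.5984
circle(B,4.00) ∩ circle(D,6.00): a=2.4832, h=3.1359
  candidates: C₊=(2.5523,2.5145) cross=23.828; C₋=(3.2877,-3.7141) cross=-23.828
  mode + wants cross > 0 → take C=(2.5523,2.5145) (cross=23.828)
ex = (C−B)/|BC| = (0.5246,0.8514); ey = (-0.8514,0.5246)
P = B + 0.75·ex + 2.28·ey = (-1.0937,0.9435)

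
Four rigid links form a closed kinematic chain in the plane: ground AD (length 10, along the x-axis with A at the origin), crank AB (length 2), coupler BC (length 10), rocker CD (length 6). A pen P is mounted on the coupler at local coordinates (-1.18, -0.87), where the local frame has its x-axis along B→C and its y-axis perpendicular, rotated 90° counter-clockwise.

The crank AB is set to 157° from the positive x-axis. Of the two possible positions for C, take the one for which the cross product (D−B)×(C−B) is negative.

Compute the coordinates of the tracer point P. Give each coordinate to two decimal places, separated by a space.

-3.31 0.72

A=(0,0), D=(10.00,0)
B = A + 2.00·(cos157°, sin157°) = (-1.8410, 0.7815)
|BD| = 11.8668
circle(B,10.00) ∩ circle(D,6.00): a=8.6300, h=5.0521
  candidates: C₊=(7.1029,5.2542) cross=59.952; C₋=(6.4376,-4.8279) cross=-59.952
  mode - wants cross < 0 → take C=(6.4376,-4.8279) (cross=-59.952)
ex = (C−B)/|BC| = (0.8279,-0.5609); ey = (0.5609,0.8279)
P = B + -1.18·ex + -0.87·ey = (-3.3059,0.7231)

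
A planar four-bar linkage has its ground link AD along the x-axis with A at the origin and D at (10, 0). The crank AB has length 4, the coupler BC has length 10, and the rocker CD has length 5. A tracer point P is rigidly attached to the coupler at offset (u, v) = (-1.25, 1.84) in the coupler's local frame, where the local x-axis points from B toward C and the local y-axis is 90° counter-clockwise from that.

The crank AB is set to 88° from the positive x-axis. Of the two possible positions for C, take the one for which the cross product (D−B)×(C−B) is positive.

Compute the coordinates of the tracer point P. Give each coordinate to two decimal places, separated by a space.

-1.29 5.70

A=(0,0), D=(10.00,0)
B = A + 4.00·(cos88°, sin88°) = (0.1396, 3.9976)
|BD| = 10.6399
circle(B,10.00) ∩ circle(D,5.00): a=8.8444, h=4.6665
  candidates: C₊=(10.0893,4.9992) cross=49.651; C₋=(6.5828,-3.6500) cross=-49.651
  mode + wants cross > 0 → take C=(10.0893,4.9992) (cross=49.651)
ex = (C−B)/|BC| = (0.9950,0.1002); ey = (-0.1002,0.9950)
P = B + -1.25·ex + 1.84·ey = (-1.2884,5.7031)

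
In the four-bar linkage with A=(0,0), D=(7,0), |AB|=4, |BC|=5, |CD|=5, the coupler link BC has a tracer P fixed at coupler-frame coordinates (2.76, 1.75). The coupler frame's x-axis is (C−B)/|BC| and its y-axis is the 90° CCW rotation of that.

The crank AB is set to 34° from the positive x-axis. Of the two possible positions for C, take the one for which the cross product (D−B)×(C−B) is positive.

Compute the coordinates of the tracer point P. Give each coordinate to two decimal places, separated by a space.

A=(0,0), D=(7.00,0)
B = A + 4.00·(cos34°, sin34°) = (3.3162, 2.2368)
|BD| = 4.3097
circle(B,5.00) ∩ circle(D,5.00): a=2.1549, h=4.5118
  candidates: C₊=(7.4997,4.9750) cross=19.445; C₋=(2.8164,-2.7382) cross=-19.445
  mode + wants cross > 0 → take C=(7.4997,4.9750) (cross=19.445)
ex = (C−B)/|BC| = (0.8367,0.5476); ey = (-0.5476,0.8367)
P = B + 2.76·ex + 1.75·ey = (4.6671,5.2125)

4.67 5.21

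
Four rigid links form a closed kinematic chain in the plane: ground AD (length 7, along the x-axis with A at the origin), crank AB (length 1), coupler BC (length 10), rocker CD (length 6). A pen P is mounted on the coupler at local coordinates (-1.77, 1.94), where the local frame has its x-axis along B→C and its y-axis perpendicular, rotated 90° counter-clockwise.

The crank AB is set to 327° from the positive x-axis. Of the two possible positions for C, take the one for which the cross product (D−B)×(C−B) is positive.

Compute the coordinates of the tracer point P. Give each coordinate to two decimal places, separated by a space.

A=(0,0), D=(7.00,0)
B = A + 1.00·(cos327°, sin327°) = (0.8387, -0.5446)
|BD| = 6.1854
circle(B,10.00) ∩ circle(D,6.00): a=8.2662, h=5.6276
  candidates: C₊=(8.5772,5.7890) cross=34.809; C₋=(9.5683,-5.4225) cross=-34.809
  mode + wants cross > 0 → take C=(8.5772,5.7890) (cross=34.809)
ex = (C−B)/|BC| = (0.7739,0.6334); ey = (-0.6334,0.7739)
P = B + -1.77·ex + 1.94·ey = (-1.7598,-0.1644)

-1.76 -0.16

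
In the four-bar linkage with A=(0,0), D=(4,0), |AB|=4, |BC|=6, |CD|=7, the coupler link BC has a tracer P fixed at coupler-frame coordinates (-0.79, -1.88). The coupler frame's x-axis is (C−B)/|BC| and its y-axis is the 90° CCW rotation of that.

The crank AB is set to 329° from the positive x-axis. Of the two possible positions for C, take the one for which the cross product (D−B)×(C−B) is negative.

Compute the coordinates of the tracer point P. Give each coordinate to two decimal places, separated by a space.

A=(0,0), D=(4.00,0)
B = A + 4.00·(cos329°, sin329°) = (3.4287, -2.0602)
|BD| = 2.1379
circle(B,6.00) ∩ circle(D,7.00): a=-1.9714, h=5.6669
  candidates: C₊=(-2.5589,-2.4454) cross=12.115; C₋=(8.3626,-5.4743) cross=-12.115
  mode - wants cross < 0 → take C=(8.3626,-5.4743) (cross=-12.115)
ex = (C−B)/|BC| = (0.8223,-0.5690); ey = (0.5690,0.8223)
P = B + -0.79·ex + -1.88·ey = (1.7093,-3.1566)

1.71 -3.16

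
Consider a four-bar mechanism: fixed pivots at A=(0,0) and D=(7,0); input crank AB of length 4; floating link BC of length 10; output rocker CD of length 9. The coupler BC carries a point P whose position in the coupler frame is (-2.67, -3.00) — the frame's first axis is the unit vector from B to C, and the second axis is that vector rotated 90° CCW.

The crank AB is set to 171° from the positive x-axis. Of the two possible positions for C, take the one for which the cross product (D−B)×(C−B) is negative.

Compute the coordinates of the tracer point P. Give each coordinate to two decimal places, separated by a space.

A=(0,0), D=(7.00,0)
B = A + 4.00·(cos171°, sin171°) = (-3.9508, 0.6257)
|BD| = 10.9686
circle(B,10.00) ∩ circle(D,9.00): a=6.3504, h=7.7248
  candidates: C₊=(2.8300,7.9757) cross=84.730; C₋=(1.9486,-7.4487) cross=-84.730
  mode - wants cross < 0 → take C=(1.9486,-7.4487) (cross=-84.730)
ex = (C−B)/|BC| = (0.5899,-0.8074); ey = (0.8074,0.5899)
P = B + -2.67·ex + -3.00·ey = (-7.9482,1.0118)

-7.95 1.01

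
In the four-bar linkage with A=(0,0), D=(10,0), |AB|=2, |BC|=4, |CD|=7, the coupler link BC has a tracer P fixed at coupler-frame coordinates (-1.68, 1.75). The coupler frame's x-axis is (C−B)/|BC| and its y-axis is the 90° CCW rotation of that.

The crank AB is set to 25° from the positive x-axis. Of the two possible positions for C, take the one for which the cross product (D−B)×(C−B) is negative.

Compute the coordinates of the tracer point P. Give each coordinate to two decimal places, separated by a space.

A=(0,0), D=(10.00,0)
B = A + 2.00·(cos25°, sin25°) = (1.8126, 0.8452)
|BD| = 8.2309
circle(B,4.00) ∩ circle(D,7.00): a=2.1108, h=3.3977
  candidates: C₊=(4.2612,4.0082) cross=27.966; C₋=(3.5634,-2.7513) cross=-27.966
  mode - wants cross < 0 → take C=(3.5634,-2.7513) (cross=-27.966)
ex = (C−B)/|BC| = (0.4377,-0.8991); ey = (0.8991,0.4377)
P = B + -1.68·ex + 1.75·ey = (2.6508,3.1217)

2.65 3.12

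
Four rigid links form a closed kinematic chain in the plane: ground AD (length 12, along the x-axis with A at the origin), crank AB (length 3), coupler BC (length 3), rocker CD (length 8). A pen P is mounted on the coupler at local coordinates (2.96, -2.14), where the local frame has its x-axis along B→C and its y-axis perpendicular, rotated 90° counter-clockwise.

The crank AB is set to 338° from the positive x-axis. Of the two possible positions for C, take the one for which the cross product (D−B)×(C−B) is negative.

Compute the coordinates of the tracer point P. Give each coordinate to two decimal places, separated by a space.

3.11 -4.76

A=(0,0), D=(12.00,0)
B = A + 3.00·(cos338°, sin338°) = (2.7816, -1.1238)
|BD| = 9.2867
circle(B,3.00) ∩ circle(D,8.00): a=1.6821, h=2.4840
  candidates: C₊=(4.1507,1.5455) cross=23.069; C₋=(4.7519,-3.3860) cross=-23.069
  mode - wants cross < 0 → take C=(4.7519,-3.3860) (cross=-23.069)
ex = (C−B)/|BC| = (0.6568,-0.7541); ey = (0.7541,0.6568)
P = B + 2.96·ex + -2.14·ey = (3.1119,-4.7614)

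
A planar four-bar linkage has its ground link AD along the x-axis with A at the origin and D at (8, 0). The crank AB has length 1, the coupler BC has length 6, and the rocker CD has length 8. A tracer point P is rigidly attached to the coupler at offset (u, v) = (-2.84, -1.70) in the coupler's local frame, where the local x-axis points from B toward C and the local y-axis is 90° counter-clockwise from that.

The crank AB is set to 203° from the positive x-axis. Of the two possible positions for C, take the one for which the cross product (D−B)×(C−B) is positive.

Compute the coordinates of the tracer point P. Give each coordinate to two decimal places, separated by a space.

-0.66 -3.69

A=(0,0), D=(8.00,0)
B = A + 1.00·(cos203°, sin203°) = (-0.9205, -0.3907)
|BD| = 8.9291
circle(B,6.00) ∩ circle(D,8.00): a=2.8966, h=5.2545
  candidates: C₊=(1.7434,4.9855) cross=46.918; C₋=(2.2033,-5.5134) cross=-46.918
  mode + wants cross > 0 → take C=(1.7434,4.9855) (cross=46.918)
ex = (C−B)/|BC| = (0.4440,0.8960); ey = (-0.8960,0.4440)
P = B + -2.84·ex + -1.70·ey = (-0.6582,-3.6902)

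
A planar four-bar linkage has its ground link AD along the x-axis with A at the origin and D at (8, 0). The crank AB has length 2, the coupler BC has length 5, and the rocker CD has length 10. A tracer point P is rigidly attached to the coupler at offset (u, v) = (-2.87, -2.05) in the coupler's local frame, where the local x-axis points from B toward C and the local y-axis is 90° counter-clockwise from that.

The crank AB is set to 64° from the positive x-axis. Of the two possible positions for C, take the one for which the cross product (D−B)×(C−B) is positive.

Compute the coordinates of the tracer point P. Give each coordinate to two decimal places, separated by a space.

3.05 -0.98

A=(0,0), D=(8.00,0)
B = A + 2.00·(cos64°, sin64°) = (0.8767, 1.7976)
|BD| = 7.3466
circle(B,5.00) ∩ circle(D,10.00): a=-1.4311, h=4.7908
  candidates: C₊=(0.6613,6.7929) cross=35.196; C₋=(-1.6831,-2.4974) cross=-35.196
  mode + wants cross > 0 → take C=(0.6613,6.7929) (cross=35.196)
ex = (C−B)/|BC| = (-0.0431,0.9991); ey = (-0.9991,-0.0431)
P = B + -2.87·ex + -2.05·ey = (3.0485,-0.9814)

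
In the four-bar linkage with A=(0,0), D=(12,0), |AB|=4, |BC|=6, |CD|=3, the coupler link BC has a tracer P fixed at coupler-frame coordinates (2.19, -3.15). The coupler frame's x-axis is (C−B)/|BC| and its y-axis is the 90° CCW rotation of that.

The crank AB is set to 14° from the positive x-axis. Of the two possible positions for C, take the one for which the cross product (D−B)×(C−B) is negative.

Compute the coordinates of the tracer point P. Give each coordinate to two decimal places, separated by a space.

4.62 -2.80

A=(0,0), D=(12.00,0)
B = A + 4.00·(cos14°, sin14°) = (3.8812, 0.9677)
|BD| = 8.1763
circle(B,6.00) ∩ circle(D,3.00): a=5.7393, h=1.7495
  candidates: C₊=(9.7872,2.0257) cross=14.305; C₋=(9.3730,-1.4488) cross=-14.305
  mode - wants cross < 0 → take C=(9.3730,-1.4488) (cross=-14.305)
ex = (C−B)/|BC| = (0.9153,-0.4028); ey = (0.4028,0.9153)
P = B + 2.19·ex + -3.15·ey = (4.6170,-2.7976)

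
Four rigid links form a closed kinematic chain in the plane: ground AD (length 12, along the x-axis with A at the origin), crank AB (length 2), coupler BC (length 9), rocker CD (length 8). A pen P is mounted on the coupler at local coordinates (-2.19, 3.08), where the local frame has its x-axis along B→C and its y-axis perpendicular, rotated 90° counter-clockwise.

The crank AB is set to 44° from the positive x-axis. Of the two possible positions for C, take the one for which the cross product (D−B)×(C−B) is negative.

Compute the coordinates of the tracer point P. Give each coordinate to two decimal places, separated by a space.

A=(0,0), D=(12.00,0)
B = A + 2.00·(cos44°, sin44°) = (1.4387, 1.3893)
|BD| = 10.6523
circle(B,9.00) ∩ circle(D,8.00): a=6.1241, h=6.5951
  candidates: C₊=(8.3706,7.1294) cross=70.253; C₋=(6.6503,-5.9482) cross=-70.253
  mode - wants cross < 0 → take C=(6.6503,-5.9482) (cross=-70.253)
ex = (C−B)/|BC| = (0.5791,-0.8153); ey = (0.8153,0.5791)
P = B + -2.19·ex + 3.08·ey = (2.6816,4.9583)

2.68 4.96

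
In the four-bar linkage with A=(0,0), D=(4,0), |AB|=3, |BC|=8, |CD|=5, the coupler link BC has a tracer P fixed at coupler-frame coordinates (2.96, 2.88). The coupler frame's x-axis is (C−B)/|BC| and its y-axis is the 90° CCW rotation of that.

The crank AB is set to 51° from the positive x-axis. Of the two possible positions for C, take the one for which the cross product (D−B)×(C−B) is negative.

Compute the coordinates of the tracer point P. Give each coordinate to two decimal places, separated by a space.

A=(0,0), D=(4.00,0)
B = A + 3.00·(cos51°, sin51°) = (1.8880, 2.3314)
|BD| = 3.1458
circle(B,8.00) ∩ circle(D,5.00): a=7.7716, h=1.8980
  candidates: C₊=(8.5123,-2.1539) cross=5.971; C₋=(5.6989,-4.7025) cross=-5.971
  mode - wants cross < 0 → take C=(5.6989,-4.7025) (cross=-5.971)
ex = (C−B)/|BC| = (0.4764,-0.8792); ey = (0.8792,0.4764)
P = B + 2.96·ex + 2.88·ey = (5.8302,1.1008)

5.83 1.10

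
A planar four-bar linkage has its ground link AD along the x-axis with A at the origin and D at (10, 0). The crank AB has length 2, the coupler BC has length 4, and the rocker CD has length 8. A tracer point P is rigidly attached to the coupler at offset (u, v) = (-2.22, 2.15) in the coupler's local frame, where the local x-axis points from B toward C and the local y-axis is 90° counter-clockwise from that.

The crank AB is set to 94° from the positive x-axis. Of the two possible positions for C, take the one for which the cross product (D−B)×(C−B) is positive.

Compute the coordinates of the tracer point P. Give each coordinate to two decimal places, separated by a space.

A=(0,0), D=(10.00,0)
B = A + 2.00·(cos94°, sin94°) = (-0.1395, 1.9951)
|BD| = 10.3339
circle(B,4.00) ∩ circle(D,8.00): a=2.8445, h=2.8122
  candidates: C₊=(3.1944,4.2053) cross=29.061; C₋=(2.1085,-1.3134) cross=-29.061
  mode + wants cross > 0 → take C=(3.1944,4.2053) (cross=29.061)
ex = (C−B)/|BC| = (0.8335,0.5525); ey = (-0.5525,0.8335)
P = B + -2.22·ex + 2.15·ey = (-3.1778,2.5605)

-3.18 2.56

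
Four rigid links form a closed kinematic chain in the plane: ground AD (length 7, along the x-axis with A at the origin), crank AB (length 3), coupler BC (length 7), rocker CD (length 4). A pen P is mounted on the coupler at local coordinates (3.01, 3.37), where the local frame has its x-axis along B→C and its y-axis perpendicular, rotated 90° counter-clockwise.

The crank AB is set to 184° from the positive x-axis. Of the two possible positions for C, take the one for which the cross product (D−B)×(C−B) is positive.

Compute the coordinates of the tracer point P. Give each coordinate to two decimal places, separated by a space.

A=(0,0), D=(7.00,0)
B = A + 3.00·(cos184°, sin184°) = (-2.9927, -0.2093)
|BD| = 9.9949
circle(B,7.00) ∩ circle(D,4.00): a=6.6483, h=2.1910
  candidates: C₊=(3.6083,2.1204) cross=21.898; C₋=(3.7000,-2.2605) cross=-21.898
  mode + wants cross > 0 → take C=(3.6083,2.1204) (cross=21.898)
ex = (C−B)/|BC| = (0.9430,0.3328); ey = (-0.3328,0.9430)
P = B + 3.01·ex + 3.37·ey = (-1.2759,3.9704)

-1.28 3.97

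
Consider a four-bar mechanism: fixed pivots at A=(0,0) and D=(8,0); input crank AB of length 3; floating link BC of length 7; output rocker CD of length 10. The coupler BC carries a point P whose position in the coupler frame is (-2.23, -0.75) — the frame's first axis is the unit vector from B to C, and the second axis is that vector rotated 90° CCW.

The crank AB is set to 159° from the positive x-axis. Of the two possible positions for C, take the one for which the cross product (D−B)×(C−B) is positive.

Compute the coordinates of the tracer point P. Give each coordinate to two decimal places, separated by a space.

-3.34 -1.22

A=(0,0), D=(8.00,0)
B = A + 3.00·(cos159°, sin159°) = (-2.8007, 1.0751)
|BD| = 10.8541
circle(B,7.00) ∩ circle(D,10.00): a=3.0777, h=6.2871
  candidates: C₊=(0.8846,7.0264) cross=68.241; C₋=(-0.3609,-5.4859) cross=-68.241
  mode + wants cross > 0 → take C=(0.8846,7.0264) (cross=68.241)
ex = (C−B)/|BC| = (0.5265,0.8502); ey = (-0.8502,0.5265)
P = B + -2.23·ex + -0.75·ey = (-3.3371,-1.2157)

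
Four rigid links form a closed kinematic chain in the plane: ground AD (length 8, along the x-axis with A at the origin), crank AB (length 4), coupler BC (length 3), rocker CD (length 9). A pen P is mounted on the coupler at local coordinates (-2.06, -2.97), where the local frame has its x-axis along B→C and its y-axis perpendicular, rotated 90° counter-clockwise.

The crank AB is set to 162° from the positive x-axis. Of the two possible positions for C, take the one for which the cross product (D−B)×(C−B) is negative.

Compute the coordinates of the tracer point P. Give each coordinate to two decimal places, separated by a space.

A=(0,0), D=(8.00,0)
B = A + 4.00·(cos162°, sin162°) = (-3.8042, 1.2361)
|BD| = 11.8688
circle(B,3.00) ∩ circle(D,9.00): a=2.9012, h=0.7635
  candidates: C₊=(-0.8393,1.6933) cross=9.062; C₋=(-0.9983,0.1746) cross=-9.062
  mode - wants cross < 0 → take C=(-0.9983,0.1746) (cross=-9.062)
ex = (C−B)/|BC| = (0.9353,-0.3538); ey = (0.3538,0.9353)
P = B + -2.06·ex + -2.97·ey = (-6.7819,-0.8129)

-6.78 -0.81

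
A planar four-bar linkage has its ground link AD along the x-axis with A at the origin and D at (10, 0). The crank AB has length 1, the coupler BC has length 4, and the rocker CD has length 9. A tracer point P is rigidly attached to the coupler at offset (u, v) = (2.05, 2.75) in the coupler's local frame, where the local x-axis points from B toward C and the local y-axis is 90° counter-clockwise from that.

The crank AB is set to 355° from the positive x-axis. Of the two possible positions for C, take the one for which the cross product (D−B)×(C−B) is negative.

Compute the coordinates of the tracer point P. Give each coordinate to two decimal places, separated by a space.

A=(0,0), D=(10.00,0)
B = A + 1.00·(cos355°, sin355°) = (0.9962, -0.0872)
|BD| = 9.0042
circle(B,4.00) ∩ circle(D,9.00): a=0.8927, h=3.8991
  candidates: C₊=(1.8511,3.8204) cross=35.109; C₋=(1.9266,-3.9774) cross=-35.109
  mode - wants cross < 0 → take C=(1.9266,-3.9774) (cross=-35.109)
ex = (C−B)/|BC| = (0.2326,-0.9726); ey = (0.9726,0.2326)
P = B + 2.05·ex + 2.75·ey = (4.1476,-1.4413)

4.15 -1.44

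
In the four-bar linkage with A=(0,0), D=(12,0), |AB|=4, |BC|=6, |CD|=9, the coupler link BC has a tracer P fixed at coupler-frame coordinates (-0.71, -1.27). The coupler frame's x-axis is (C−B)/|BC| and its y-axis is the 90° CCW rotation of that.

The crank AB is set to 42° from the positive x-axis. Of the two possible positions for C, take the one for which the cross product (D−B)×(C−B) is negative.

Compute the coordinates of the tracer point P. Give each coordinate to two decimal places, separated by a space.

1.63 3.24

A=(0,0), D=(12.00,0)
B = A + 4.00·(cos42°, sin42°) = (2.9726, 2.6765)
|BD| = 9.4158
circle(B,6.00) ∩ circle(D,9.00): a=2.3183, h=5.5340
  candidates: C₊=(6.7684,7.3232) cross=52.107; C₋=(3.6222,-3.2882) cross=-52.107
  mode - wants cross < 0 → take C=(3.6222,-3.2882) (cross=-52.107)
ex = (C−B)/|BC| = (0.1083,-0.9941); ey = (0.9941,0.1083)
P = B + -0.71·ex + -1.27·ey = (1.6332,3.2448)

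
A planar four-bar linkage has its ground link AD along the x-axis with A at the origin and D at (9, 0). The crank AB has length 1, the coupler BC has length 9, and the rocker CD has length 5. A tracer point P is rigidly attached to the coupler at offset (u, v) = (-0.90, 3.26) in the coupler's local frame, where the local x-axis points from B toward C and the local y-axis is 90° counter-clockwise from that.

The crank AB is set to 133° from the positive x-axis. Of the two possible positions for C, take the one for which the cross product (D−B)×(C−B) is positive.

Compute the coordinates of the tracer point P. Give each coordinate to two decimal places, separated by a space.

A=(0,0), D=(9.00,0)
B = A + 1.00·(cos133°, sin133°) = (-0.6820, 0.7314)
|BD| = 9.7096
circle(B,9.00) ∩ circle(D,5.00): a=7.7385, h=4.5951
  candidates: C₊=(7.3807,4.7305) cross=44.617; C₋=(6.6884,-4.4336) cross=-44.617
  mode + wants cross > 0 → take C=(7.3807,4.7305) (cross=44.617)
ex = (C−B)/|BC| = (0.8959,0.4444); ey = (-0.4444,0.8959)
P = B + -0.90·ex + 3.26·ey = (-2.9369,3.2519)

-2.94 3.25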